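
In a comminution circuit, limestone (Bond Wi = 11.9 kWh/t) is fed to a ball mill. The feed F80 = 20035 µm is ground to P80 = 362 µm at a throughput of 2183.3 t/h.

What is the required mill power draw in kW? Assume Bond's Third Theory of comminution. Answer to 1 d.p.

P = 11819.9 kW

W = 10 Wi (P80^-0.5 − F80^-0.5)
W = 10·11.9·(1/√362 − 1/√20035) = 10·11.9·(0.045494) = 5.4138 kWh/t
Power = W × throughput = 5.4138 kWh/t × 2183.3 t/h = 11819.9 kW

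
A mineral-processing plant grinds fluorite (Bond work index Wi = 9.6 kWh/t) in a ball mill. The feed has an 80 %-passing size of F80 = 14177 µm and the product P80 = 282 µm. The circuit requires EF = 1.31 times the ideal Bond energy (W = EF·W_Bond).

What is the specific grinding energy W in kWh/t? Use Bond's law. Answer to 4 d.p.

W = 10 Wi / √P80 − 10 Wi / √F80
1/√282 = 0.059549;  1/√14177 = 0.008399
W = 10·9.6·(0.059549 − 0.008399) = 4.9104 kWh/t
Corrected W = EF·W_Bond = 1.31·4.9104 = 6.4327 kWh/t

W = 6.4327 kWh/t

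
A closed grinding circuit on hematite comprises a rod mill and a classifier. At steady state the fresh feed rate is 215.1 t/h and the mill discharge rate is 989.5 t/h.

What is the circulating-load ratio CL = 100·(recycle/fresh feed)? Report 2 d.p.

CL = 360.02 %

Steady state: M = F + R.
R = M − F = 989.5 − 215.1 = 774.4 t/h
CL = 100·R/F = 100·774.4/215.1 = 360.02 %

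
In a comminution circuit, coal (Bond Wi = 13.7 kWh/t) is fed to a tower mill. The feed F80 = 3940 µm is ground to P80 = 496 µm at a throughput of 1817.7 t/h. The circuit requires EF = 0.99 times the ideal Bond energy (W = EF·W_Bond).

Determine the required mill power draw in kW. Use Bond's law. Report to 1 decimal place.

P = 7142.1 kW

W = 10 Wi (1/√P80 − 1/√F80)  [Bond]
W = 10·13.7·(1/√496 − 1/√3940) = 10·13.7·(0.028970) = 3.9689 kWh/t
With EF = 0.99: W = 3.9689·0.99 = 3.9292 kWh/t
P = W·T = 3.9292·1817.7 = 7142.1 kW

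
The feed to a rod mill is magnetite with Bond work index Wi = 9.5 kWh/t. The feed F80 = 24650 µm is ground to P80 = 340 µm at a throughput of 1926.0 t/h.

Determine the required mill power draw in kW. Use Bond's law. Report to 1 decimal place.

P = 8757.6 kW

W = 10·Wi·[P80^(−½) − F80^(−½)]
W = 10·9.5·(1/√340 − 1/√24650) = 10·9.5·(0.047863) = 4.5470 kWh/t
P = W·T = 4.5470·1926.0 = 8757.6 kW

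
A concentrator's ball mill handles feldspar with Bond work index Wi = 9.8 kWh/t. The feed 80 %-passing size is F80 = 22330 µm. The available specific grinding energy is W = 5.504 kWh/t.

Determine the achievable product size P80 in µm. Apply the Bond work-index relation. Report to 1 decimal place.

Bond: W = 10·Wi·(1/√P80 − 1/√F80)
P80^(−½) = W/(10 Wi) + F80^(−½)
  = 5.5040/(10·9.8) + 1/√22330 = 0.056163 + 0.006692 = 0.062855
P80 = (1/0.062855)² = 15.9096² = 253.11 µm

P80 = 253.1 µm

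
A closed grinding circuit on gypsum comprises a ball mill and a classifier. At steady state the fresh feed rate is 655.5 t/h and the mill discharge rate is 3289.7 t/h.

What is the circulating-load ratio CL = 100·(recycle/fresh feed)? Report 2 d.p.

Discharge = new feed + return, hence
R = M − F = 3289.7 − 655.5 = 2634.2 t/h
CL = 100·R/F = 100·2634.2/655.5 = 401.86 %

CL = 401.86 %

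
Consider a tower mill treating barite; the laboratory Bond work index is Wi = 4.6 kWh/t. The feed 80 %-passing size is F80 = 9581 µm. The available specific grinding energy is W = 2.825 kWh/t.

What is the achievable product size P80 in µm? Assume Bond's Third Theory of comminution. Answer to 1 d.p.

P80 = 194.9 µm

Bond:  W = 10 Wi (1/√P − 1/√F)
⇒ 1/√P80 = W/(10·Wi) + 1/√F80
  = 2.8250/(10·4.6) + 1/√9581 = 0.061413 + 0.010216 = 0.071629
P80 = (1/0.071629)² = 13.9608² = 194.90 µm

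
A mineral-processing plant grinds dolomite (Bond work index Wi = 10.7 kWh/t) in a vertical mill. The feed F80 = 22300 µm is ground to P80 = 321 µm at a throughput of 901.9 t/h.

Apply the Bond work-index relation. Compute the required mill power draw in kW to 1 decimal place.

P = 4740.1 kW

Bond:  W = 10 Wi (1/√P − 1/√F)
W = 10·10.7·(1/√321 − 1/√22300) = 10·10.7·(0.049118) = 5.2556 kWh/t
P = W·T = 5.2556·901.9 = 4740.1 kW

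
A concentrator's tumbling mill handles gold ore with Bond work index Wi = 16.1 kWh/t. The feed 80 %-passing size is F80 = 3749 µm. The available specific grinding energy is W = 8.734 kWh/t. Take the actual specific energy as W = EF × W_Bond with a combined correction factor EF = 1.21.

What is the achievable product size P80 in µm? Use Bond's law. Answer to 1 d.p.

P80 = 267.3 µm

W = 10 Wi (P80^-0.5 − F80^-0.5)
W_Bond = W / EF = 8.734 / 1.21 = 7.2182 kWh/t
⇒ 1/√P80 = W_Bond/(10 Wi) + 1/√F80
  = 7.2182/(10·16.1) + 1/√3749 = 0.044833 + 0.016332 = 0.061166
P80 = (1/0.061166)² = 16.3491² = 267.29 µm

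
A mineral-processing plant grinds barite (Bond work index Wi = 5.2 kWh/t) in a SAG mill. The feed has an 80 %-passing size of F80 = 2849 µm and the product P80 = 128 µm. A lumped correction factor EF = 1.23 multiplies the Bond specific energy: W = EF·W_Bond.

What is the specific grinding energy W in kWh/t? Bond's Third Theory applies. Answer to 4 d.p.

W = 10 Wi (1/√P80 − 1/√F80)  [Bond]
1/√128 = 0.088388;  1/√2849 = 0.018735
W = 10·5.2·(0.088388 − 0.018735) = 3.6220 kWh/t
Apply correction: 3.6220 × 1.23 = 4.4550 kWh/t

W = 4.4550 kWh/t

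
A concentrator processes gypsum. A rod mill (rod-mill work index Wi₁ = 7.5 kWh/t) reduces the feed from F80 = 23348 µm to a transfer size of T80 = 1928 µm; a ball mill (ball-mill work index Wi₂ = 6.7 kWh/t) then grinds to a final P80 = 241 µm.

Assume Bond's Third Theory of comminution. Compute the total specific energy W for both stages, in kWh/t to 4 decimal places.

W = 4.0072 kWh/t

Bond:  W = 10 Wi (1/√P − 1/√F)
Stage 1 (23348→1928 µm, Wi₁=7.5): W₁ = 10·7.5·(0.022774 − 0.006544) = 1.2172 kWh/t
Stage 2 (1928→241 µm, Wi₂=6.7): W₂ = 10·6.7·(0.064416 − 0.022774) = 2.7900 kWh/t
W = W₁ + W₂ = 1.2172 + 2.7900 = 4.0072 kWh/t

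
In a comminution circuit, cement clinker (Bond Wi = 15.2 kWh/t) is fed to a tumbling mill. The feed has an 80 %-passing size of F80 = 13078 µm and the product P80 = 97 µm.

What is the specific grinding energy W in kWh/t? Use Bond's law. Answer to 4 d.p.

W = 14.1041 kWh/t

W = 10 Wi / √P80 − 10 Wi / √F80
1/√97 = 0.101535;  1/√13078 = 0.008744
W = 10·15.2·(0.101535 − 0.008744) = 14.1041 kWh/t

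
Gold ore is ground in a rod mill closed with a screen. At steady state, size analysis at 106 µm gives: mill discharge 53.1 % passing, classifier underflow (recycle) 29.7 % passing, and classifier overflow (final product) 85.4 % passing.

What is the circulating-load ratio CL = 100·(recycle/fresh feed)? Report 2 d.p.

CL = 138.03 %

Mass balance on the −106 µm fraction:
Fd + Rd = Ru + Fo ⇒ R/F = (o−d)/(d−u)
r = (85.4 − 53.1)/(53.1 − 29.7) = 32.3/23.4 = 1.3803
CL = 100·r = 138.03 %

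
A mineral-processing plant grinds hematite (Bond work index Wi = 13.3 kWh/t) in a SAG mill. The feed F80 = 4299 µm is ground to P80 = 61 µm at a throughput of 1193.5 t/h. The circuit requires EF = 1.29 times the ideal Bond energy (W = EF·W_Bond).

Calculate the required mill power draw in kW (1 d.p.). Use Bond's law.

P = 23094.9 kW

W = 10·Wi·(P80^(-½) − F80^(-½))
W = 10·13.3·(1/√61 − 1/√4299) = 10·13.3·(0.112785) = 15.0004 kWh/t
Corrected W = EF·W_Bond = 1.29·15.0004 = 19.3506 kWh/t
P = W·T = 19.3506·1193.5 = 23094.9 kW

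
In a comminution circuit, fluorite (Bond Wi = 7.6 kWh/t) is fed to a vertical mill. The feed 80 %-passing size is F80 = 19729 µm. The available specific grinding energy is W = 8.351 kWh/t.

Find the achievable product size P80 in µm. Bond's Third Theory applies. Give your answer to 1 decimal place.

W = 10 Wi / √P80 − 10 Wi / √F80
⇒ 1/√P80 = W/(10 Wi) + 1/√F80
  = 8.3510/(10·7.6) + 1/√19729 = 0.109882 + 0.007119 = 0.117001
P80 = (1/0.117001)² = 8.5469² = 73.05 µm

P80 = 73.1 µm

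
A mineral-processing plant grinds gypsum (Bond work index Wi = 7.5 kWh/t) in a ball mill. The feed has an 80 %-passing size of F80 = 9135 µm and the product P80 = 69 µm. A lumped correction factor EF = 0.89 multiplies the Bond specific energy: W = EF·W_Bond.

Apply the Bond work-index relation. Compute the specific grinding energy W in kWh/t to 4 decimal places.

W = 7.3374 kWh/t

W = 10 Wi (1/√P80 − 1/√F80)  [Bond]
1/√69 = 0.120386;  1/√9135 = 0.010463
W = 10·7.5·(0.120386 − 0.010463) = 8.2442 kWh/t
With EF = 0.89: W = 8.2442·0.89 = 7.3374 kWh/t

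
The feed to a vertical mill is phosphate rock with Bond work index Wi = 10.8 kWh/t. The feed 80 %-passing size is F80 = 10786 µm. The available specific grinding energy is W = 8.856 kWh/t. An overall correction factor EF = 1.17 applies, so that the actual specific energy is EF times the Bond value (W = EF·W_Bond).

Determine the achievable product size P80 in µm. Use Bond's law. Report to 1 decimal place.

W_Bond = 10·Wi·(1/√P₈₀ − 1/√F₈₀)
W_Bond = W / EF = 8.856 / 1.17 = 7.5692 kWh/t
⇒ 1/√P80 = W_Bond/(10·Wi) + 1/√F80
  = 7.5692/(10·10.8) + 1/√10786 = 0.070085 + 0.009629 = 0.079714
P80 = (1/0.079714)² = 12.5448² = 157.37 µm

P80 = 157.4 µm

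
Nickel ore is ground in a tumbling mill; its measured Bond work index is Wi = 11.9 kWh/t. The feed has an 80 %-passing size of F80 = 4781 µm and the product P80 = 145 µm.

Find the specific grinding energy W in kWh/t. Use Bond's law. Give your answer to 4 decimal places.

W = 10·Wi·(P80^(-½) − F80^(-½))
1/√145 = 0.083045;  1/√4781 = 0.014462
W = 10·11.9·(0.083045 − 0.014462) = 8.1614 kWh/t

W = 8.1614 kWh/t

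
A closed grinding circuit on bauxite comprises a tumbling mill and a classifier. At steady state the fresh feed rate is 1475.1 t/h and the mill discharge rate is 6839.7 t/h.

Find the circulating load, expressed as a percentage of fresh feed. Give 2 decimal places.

Mill node: discharge = fresh + recycle.
R = M − F = 6839.7 − 1475.1 = 5364.6 t/h
CL = 100·R/F = 100·5364.6/1475.1 = 363.68 %

CL = 363.68 %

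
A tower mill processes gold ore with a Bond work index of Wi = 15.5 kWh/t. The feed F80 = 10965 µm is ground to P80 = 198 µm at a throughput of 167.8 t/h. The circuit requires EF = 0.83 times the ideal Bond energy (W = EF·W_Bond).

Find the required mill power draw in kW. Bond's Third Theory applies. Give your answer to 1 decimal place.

P = 1328.0 kW

W_Bond = 10·Wi·(1/√P₈₀ − 1/√F₈₀)
W = 10·15.5·(1/√198 − 1/√10965) = 10·15.5·(0.061517) = 9.5351 kWh/t
Corrected W = EF·W_Bond = 0.83·9.5351 = 7.9142 kWh/t
P_mill = W·ṁ = 7.9142·167.8 = 1328.0 kW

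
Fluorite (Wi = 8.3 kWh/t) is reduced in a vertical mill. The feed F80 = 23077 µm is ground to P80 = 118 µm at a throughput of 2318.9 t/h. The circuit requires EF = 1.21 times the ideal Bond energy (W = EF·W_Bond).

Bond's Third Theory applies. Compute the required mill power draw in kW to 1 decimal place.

P = 19905.9 kW

Bond:  W = 10 Wi (1/√P − 1/√F)
W = 10·8.3·(1/√118 − 1/√23077) = 10·8.3·(0.085475) = 7.0944 kWh/t
Apply correction: 7.0944 × 1.21 = 8.5842 kWh/t
Mill draw = 8.5842 × 2318.9 = 19905.9 kW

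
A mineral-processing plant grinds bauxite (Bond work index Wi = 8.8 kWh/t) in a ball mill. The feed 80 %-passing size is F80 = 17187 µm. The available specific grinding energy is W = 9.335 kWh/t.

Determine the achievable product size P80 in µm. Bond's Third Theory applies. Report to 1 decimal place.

W = 10 Wi (1/√P80 − 1/√F80)  [Bond]
1/√P80 = 1/√F80 + W/(10·Wi)
  = 9.3350/(10·8.8) + 1/√17187 = 0.106080 + 0.007628 = 0.113707
P80 = (1/0.113707)² = 8.7945² = 77.34 µm

P80 = 77.3 µm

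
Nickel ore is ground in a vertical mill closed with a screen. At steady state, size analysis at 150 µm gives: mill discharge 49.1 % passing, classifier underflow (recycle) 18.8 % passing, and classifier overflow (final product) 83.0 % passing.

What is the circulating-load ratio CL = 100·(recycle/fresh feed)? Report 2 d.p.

CL = 111.88 %

Two-product formula at 150 µm:
d + r·d = r·u + o → r(d−u) = o−d
r = (83.0 − 49.1)/(49.1 − 18.8) = 33.9/30.3 = 1.1188
CL = 100·r = 111.88 %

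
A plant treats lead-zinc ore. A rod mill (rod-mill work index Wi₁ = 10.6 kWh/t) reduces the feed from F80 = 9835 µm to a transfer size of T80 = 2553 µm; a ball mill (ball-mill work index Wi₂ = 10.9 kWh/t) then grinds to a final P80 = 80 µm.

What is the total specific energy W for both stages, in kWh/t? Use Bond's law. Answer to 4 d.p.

W = 10 Wi (1/√P80 − 1/√F80)  [Bond]
Stage 1 (9835→2553 µm, Wi₁=10.6): W₁ = 10·10.6·(0.019791 − 0.010084) = 1.0290 kWh/t
Stage 2 (2553→80 µm, Wi₂=10.9): W₂ = 10·10.9·(0.111803 − 0.019791) = 10.0293 kWh/t
W = W₁ + W₂ = 1.0290 + 10.0293 = 11.0583 kWh/t

W = 11.0583 kWh/t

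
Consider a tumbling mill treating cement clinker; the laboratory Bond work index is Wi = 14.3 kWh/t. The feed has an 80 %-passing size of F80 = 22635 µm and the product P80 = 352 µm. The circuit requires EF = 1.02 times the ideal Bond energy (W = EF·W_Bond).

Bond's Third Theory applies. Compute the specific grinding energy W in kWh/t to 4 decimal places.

W = 10 Wi (P80^-0.5 − F80^-0.5)
1/√352 = 0.053300;  1/√22635 = 0.006647
W = 10·14.3·(0.053300 − 0.006647) = 6.6714 kWh/t
Corrected W = EF·W_Bond = 1.02·6.6714 = 6.8049 kWh/t

W = 6.8049 kWh/t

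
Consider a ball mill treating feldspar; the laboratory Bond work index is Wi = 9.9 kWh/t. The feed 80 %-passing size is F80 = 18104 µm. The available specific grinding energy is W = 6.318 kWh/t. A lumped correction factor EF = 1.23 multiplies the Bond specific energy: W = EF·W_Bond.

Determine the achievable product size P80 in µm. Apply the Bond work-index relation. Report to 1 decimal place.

W = 10·Wi·[P80^(−½) − F80^(−½)]
W_Bond = W / EF = 6.318 / 1.23 = 5.1366 kWh/t
P80^-0.5 = F80^-0.5 + W_Bond/(10 Wi)
  = 5.1366/(10·9.9) + 1/√18104 = 0.051885 + 0.007432 = 0.059317
P80 = (1/0.059317)² = 16.8586² = 284.21 µm

P80 = 284.2 µm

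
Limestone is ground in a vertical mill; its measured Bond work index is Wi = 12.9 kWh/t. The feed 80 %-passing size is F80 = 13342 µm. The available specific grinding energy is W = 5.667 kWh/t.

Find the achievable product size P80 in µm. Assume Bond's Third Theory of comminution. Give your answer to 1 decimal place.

P80 = 361.6 µm

Bond:  W = 10 Wi (1/√P − 1/√F)
⇒ 1/√P80 = W/(10 Wi) + 1/√F80
  = 5.6670/(10·12.9) + 1/√13342 = 0.043930 + 0.008657 = 0.052588
P80 = (1/0.052588)² = 19.0159² = 361.60 µm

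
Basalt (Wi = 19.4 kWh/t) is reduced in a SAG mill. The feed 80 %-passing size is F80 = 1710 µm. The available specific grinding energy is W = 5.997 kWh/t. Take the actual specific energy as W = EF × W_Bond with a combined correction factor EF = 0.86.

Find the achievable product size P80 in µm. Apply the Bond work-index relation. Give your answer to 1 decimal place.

P80 = 276.6 µm

W = 10 Wi (1/√P80 − 1/√F80)  [Bond]
W_Bond = W / EF = 5.997 / 0.86 = 6.9733 kWh/t
1/√P80 = 1/√F80 + W_Bond/(10·Wi)
  = 6.9733/(10·19.4) + 1/√1710 = 0.035945 + 0.024183 = 0.060127
P80 = (1/0.060127)² = 16.6314² = 276.60 µm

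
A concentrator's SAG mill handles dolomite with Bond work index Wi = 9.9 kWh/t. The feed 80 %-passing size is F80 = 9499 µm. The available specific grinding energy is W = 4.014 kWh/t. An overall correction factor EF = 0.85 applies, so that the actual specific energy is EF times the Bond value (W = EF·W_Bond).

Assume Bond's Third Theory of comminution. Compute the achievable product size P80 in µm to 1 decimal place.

P80 = 297.7 µm

W = 10 Wi (1/√P80 − 1/√F80)  [Bond]
W_Bond = W / EF = 4.014 / 0.85 = 4.7224 kWh/t
P80^-0.5 = F80^-0.5 + W_Bond/(10 Wi)
  = 4.7224/(10·9.9) + 1/√9499 = 0.047701 + 0.010260 = 0.057961
P80 = (1/0.057961)² = 17.2530² = 297.67 µm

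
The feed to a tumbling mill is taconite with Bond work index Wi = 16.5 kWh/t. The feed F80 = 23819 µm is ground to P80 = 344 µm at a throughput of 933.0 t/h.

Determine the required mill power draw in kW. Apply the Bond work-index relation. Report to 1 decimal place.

P = 7302.7 kW

W = 10·Wi·(P80^(-½) − F80^(-½))
W = 10·16.5·(1/√344 − 1/√23819) = 10·16.5·(0.047437) = 7.8271 kWh/t
Power = W × throughput = 7.8271 kWh/t × 933.0 t/h = 7302.7 kW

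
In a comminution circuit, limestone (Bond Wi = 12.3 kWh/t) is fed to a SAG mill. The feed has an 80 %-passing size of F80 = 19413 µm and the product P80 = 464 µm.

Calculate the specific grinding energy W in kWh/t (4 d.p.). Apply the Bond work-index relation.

Bond: W = 10·Wi·(1/√P80 − 1/√F80)
1/√464 = 0.046424;  1/√19413 = 0.007177
W = 10·12.3·(0.046424 − 0.007177) = 4.8273 kWh/t

W = 4.8273 kWh/t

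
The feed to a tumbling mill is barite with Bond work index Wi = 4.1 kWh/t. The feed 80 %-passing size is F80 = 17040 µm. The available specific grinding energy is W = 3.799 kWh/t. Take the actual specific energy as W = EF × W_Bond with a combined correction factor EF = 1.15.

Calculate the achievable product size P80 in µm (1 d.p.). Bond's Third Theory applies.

P80 = 128.5 µm

W = 10 Wi (1/√P80 − 1/√F80)  [Bond]
W_Bond = W / EF = 3.799 / 1.15 = 3.3035 kWh/t
1/√P80 = 1/√F80 + W_Bond/(10·Wi)
  = 3.3035/(10·4.1) + 1/√17040 = 0.080573 + 0.007661 = 0.088233
P80 = (1/0.088233)² = 11.3336² = 128.45 µm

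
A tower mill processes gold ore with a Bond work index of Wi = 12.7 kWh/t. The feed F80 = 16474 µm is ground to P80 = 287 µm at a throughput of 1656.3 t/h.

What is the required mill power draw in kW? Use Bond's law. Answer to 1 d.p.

P = 10777.7 kW

Bond: W = 10·Wi·(1/√P80 − 1/√F80)
W = 10·12.7·(1/√287 − 1/√16474) = 10·12.7·(0.051237) = 6.5071 kWh/t
P_mill = W·ṁ = 6.5071·1656.3 = 10777.7 kW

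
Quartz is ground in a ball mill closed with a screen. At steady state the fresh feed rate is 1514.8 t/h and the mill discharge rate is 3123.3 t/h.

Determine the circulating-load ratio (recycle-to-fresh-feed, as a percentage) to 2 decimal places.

CL = 106.19 %

Mill node: discharge = fresh + recycle.
R = M − F = 3123.3 − 1514.8 = 1608.5 t/h
CL = 100·R/F = 100·1608.5/1514.8 = 106.19 %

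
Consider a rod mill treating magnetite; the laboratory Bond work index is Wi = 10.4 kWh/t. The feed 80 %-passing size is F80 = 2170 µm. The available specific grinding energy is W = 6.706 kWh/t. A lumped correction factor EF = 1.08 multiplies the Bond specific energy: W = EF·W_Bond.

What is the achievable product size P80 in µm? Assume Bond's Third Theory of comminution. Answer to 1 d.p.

P80 = 151.8 µm

W = 10 Wi (1/√P80 − 1/√F80)  [Bond]
W_Bond = W / EF = 6.706 / 1.08 = 6.2093 kWh/t
P80^-0.5 = F80^-0.5 + W_Bond/(10 Wi)
  = 6.2093/(10·10.4) + 1/√2170 = 0.059704 + 0.021467 = 0.081171
P80 = (1/0.081171)² = 12.3196² = 151.77 µm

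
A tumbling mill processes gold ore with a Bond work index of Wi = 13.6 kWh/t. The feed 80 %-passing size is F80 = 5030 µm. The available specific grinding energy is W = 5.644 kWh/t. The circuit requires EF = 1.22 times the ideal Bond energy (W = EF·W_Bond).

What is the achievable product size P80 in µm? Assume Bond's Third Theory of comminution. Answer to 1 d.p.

Bond:  W = 10 Wi (1/√P − 1/√F)
W_Bond = W / EF = 5.644 / 1.22 = 4.6262 kWh/t
1/√P80 = 1/√F80 + W_Bond/(10·Wi)
  = 4.6262/(10·13.6) + 1/√5030 = 0.034016 + 0.014100 = 0.048116
P80 = (1/0.048116)² = 20.7830² = 431.93 µm

P80 = 431.9 µm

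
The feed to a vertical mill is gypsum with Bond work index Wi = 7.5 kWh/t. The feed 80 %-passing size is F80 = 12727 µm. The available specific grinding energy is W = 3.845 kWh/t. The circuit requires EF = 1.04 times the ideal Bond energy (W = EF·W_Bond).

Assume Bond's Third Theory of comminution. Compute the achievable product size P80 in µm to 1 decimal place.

W_Bond = 10·Wi·(1/√P₈₀ − 1/√F₈₀)
W_Bond = W / EF = 3.845 / 1.04 = 3.6971 kWh/t
⇒ 1/√P80 = W_Bond/(10 Wi) + 1/√F80
  = 3.6971/(10·7.5) + 1/√12727 = 0.049295 + 0.008864 = 0.058159
P80 = (1/0.058159)² = 17.1942² = 295.64 µm

P80 = 295.6 µm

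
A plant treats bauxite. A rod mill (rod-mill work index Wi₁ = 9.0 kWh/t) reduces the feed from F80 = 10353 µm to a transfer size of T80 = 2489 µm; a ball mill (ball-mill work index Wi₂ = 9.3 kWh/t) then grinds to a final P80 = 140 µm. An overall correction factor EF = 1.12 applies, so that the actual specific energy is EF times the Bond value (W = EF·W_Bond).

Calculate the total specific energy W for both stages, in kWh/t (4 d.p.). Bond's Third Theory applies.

W = 10 Wi (1/√P80 − 1/√F80)  [Bond]
Stage 1 (10353→2489 µm, Wi₁=9.0): W₁ = 10·9.0·(0.020044 − 0.009828) = 0.9194 kWh/t
Stage 2 (2489→140 µm, Wi₂=9.3): W₂ = 10·9.3·(0.084515 − 0.020044) = 5.9958 kWh/t
W = W₁ + W₂ = 0.9194 + 5.9958 = 6.9153 kWh/t
W_actual = 1.12 × 6.9153 = 7.7451 kWh/t

W = 7.7451 kWh/t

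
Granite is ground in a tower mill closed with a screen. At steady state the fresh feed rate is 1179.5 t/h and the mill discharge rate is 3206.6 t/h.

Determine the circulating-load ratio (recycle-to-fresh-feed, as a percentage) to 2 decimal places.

Discharge = new feed + return, hence
R = M − F = 3206.6 − 1179.5 = 2027.1 t/h
CL = 100·R/F = 100·2027.1/1179.5 = 171.86 %

CL = 171.86 %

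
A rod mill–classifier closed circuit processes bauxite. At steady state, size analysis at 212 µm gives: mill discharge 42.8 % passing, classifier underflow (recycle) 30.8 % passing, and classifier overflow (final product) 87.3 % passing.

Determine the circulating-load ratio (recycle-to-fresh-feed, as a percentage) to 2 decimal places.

Balance %-passing 212 µm (r = R/F):
(1+r)d = ru + o → r = (o−d)/(d−u)
r = (87.3 − 42.8)/(42.8 − 30.8) = 44.5/12.0 = 3.7083
CL = 100·r = 370.83 %

CL = 370.83 %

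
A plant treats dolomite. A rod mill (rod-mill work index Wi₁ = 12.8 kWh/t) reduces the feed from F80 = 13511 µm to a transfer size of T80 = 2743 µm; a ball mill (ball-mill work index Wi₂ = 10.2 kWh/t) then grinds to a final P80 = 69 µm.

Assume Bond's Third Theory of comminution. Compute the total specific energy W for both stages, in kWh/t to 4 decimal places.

W = 11.6746 kWh/t

W = 10 Wi / √P80 − 10 Wi / √F80
Stage 1 (13511→2743 µm, Wi₁=12.8): W₁ = 10·12.8·(0.019094 − 0.008603) = 1.3428 kWh/t
Stage 2 (2743→69 µm, Wi₂=10.2): W₂ = 10·10.2·(0.120386 − 0.019094) = 10.3318 kWh/t
W = W₁ + W₂ = 1.3428 + 10.3318 = 11.6746 kWh/t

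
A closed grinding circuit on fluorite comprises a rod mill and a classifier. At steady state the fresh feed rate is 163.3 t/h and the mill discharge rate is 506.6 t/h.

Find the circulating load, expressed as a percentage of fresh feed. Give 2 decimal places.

CL = 210.23 %

Discharge = new feed + return, hence
R = M − F = 506.6 − 163.3 = 343.3 t/h
CL = 100·R/F = 100·343.3/163.3 = 210.23 %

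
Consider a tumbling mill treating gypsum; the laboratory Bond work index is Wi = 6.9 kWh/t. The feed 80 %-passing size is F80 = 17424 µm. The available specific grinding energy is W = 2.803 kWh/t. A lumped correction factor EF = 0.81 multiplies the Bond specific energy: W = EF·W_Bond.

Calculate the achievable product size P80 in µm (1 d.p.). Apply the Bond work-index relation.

W = 10 Wi (P80^-0.5 − F80^-0.5)
W_Bond = W / EF = 2.803 / 0.81 = 3.4605 kWh/t
⇒ 1/√P80 = W_Bond/(10 Wi) + 1/√F80
  = 3.4605/(10·6.9) + 1/√17424 = 0.050152 + 0.007576 = 0.057728
P80 = (1/0.057728)² = 17.3227² = 300.07 µm

P80 = 300.1 µm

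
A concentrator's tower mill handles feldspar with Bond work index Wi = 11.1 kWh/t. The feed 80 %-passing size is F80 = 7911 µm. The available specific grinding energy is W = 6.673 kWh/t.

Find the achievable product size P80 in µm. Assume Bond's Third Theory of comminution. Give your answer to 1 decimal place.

P80 = 196.4 µm

W = 10·Wi·(P80^(-½) − F80^(-½))
P80^(−½) = W/(10 Wi) + F80^(−½)
  = 6.6730/(10·11.1) + 1/√7911 = 0.060117 + 0.011243 = 0.071360
P80 = (1/0.071360)² = 14.0134² = 196.38 µm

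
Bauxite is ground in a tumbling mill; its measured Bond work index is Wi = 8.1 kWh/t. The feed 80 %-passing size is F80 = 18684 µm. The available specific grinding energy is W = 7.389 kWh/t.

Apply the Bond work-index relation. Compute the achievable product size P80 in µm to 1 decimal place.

W_Bond = 10·Wi·(1/√P₈₀ − 1/√F₈₀)
⇒ 1/√P80 = W/(10 Wi) + 1/√F80
  = 7.3890/(10·8.1) + 1/√18684 = 0.091222 + 0.007316 = 0.098538
P80 = (1/0.098538)² = 10.1484² = 102.99 µm

P80 = 103.0 µm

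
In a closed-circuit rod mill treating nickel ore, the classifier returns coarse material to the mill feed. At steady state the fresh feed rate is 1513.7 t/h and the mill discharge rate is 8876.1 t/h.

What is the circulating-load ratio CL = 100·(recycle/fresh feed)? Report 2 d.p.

Discharge = new feed + return, hence
R = M − F = 8876.1 − 1513.7 = 7362.4 t/h
CL = 100·R/F = 100·7362.4/1513.7 = 486.38 %

CL = 486.38 %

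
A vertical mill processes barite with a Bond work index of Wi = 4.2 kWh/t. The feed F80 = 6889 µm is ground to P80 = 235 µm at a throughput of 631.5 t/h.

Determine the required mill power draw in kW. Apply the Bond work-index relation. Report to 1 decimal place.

W = 10·Wi·(P80^(-½) − F80^(-½))
W = 10·4.2·(1/√235 − 1/√6889) = 10·4.2·(0.053185) = 2.2338 kWh/t
Power = W × throughput = 2.2338 kWh/t × 631.5 t/h = 1410.6 kW

P = 1410.6 kW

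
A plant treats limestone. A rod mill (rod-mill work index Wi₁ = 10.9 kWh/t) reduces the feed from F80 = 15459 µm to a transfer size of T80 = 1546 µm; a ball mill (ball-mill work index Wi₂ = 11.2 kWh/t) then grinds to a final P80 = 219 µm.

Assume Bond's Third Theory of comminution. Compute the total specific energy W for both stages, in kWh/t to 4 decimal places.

Bond:  W = 10 Wi (1/√P − 1/√F)
Stage 1 (15459→1546 µm, Wi₁=10.9): W₁ = 10·10.9·(0.025433 − 0.008043) = 1.8955 kWh/t
Stage 2 (1546→219 µm, Wi₂=11.2): W₂ = 10·11.2·(0.067574 − 0.025433) = 4.7198 kWh/t
W = W₁ + W₂ = 1.8955 + 4.7198 = 6.6153 kWh/t

W = 6.6153 kWh/t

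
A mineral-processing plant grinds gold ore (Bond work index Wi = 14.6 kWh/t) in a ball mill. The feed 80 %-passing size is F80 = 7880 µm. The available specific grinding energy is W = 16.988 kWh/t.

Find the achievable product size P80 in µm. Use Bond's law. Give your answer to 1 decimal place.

P80 = 61.4 µm

W = 10 Wi / √P80 − 10 Wi / √F80
P80^-0.5 = F80^-0.5 + W/(10 Wi)
  = 16.9880/(10·14.6) + 1/√7880 = 0.116356 + 0.011265 = 0.127621
P80 = (1/0.127621)² = 7.8357² = 61.40 µm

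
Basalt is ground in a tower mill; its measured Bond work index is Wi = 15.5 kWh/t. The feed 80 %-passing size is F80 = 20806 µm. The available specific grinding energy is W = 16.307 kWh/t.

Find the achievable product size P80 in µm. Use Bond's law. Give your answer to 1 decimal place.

W = 10 Wi (P80^-0.5 − F80^-0.5)
⇒ 1/√P80 = W/(10 Wi) + 1/√F80
  = 16.3070/(10·15.5) + 1/√20806 = 0.105206 + 0.006933 = 0.112139
P80 = (1/0.112139)² = 8.9175² = 79.52 µm

P80 = 79.5 µm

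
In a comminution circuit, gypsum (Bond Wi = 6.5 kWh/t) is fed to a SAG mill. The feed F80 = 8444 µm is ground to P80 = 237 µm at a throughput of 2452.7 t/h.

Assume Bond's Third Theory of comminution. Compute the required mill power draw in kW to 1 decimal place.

P = 8620.9 kW

Bond:  W = 10 Wi (1/√P − 1/√F)
W = 10·6.5·(1/√237 − 1/√8444) = 10·6.5·(0.054075) = 3.5148 kWh/t
Power = W × throughput = 3.5148 kWh/t × 2452.7 t/h = 8620.9 kW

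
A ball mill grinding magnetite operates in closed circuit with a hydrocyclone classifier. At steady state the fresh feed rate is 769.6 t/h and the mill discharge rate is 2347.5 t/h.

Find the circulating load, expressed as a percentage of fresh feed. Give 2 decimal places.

CL = 205.03 %

M = F + R at steady state, so:
R = M − F = 2347.5 − 769.6 = 1577.9 t/h
CL = 100·R/F = 100·1577.9/769.6 = 205.03 %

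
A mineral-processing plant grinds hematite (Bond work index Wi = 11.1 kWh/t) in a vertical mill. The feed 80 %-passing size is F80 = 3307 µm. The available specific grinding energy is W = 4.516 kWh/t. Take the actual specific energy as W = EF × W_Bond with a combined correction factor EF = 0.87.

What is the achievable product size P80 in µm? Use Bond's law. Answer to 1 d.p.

W = 10 Wi (1/√P80 − 1/√F80)  [Bond]
W_Bond = W / EF = 4.516 / 0.87 = 5.1908 kWh/t
P80^(−½) = W_Bond/(10 Wi) + F80^(−½)
  = 5.1908/(10·11.1) + 1/√3307 = 0.046764 + 0.017389 = 0.064153
P80 = (1/0.064153)² = 15.5877² = 242.97 µm

P80 = 243.0 µm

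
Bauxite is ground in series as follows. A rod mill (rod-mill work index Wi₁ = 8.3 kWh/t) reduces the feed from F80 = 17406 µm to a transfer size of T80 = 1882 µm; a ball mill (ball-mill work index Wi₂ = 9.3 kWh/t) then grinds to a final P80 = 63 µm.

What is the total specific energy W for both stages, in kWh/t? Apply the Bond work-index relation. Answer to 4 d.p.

W = 10 Wi (P80^-0.5 − F80^-0.5)
Stage 1 (17406→1882 µm, Wi₁=8.3): W₁ = 10·8.3·(0.023051 − 0.007580) = 1.2841 kWh/t
Stage 2 (1882→63 µm, Wi₂=9.3): W₂ = 10·9.3·(0.125988 − 0.023051) = 9.5732 kWh/t
W = W₁ + W₂ = 1.2841 + 9.5732 = 10.8573 kWh/t

W = 10.8573 kWh/t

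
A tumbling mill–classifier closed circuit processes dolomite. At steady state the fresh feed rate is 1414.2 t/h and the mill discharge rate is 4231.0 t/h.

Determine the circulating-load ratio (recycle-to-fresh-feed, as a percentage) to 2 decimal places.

CL = 199.18 %

Mill node: discharge = fresh + recycle.
R = M − F = 4231.0 − 1414.2 = 2816.8 t/h
CL = 100·R/F = 100·2816.8/1414.2 = 199.18 %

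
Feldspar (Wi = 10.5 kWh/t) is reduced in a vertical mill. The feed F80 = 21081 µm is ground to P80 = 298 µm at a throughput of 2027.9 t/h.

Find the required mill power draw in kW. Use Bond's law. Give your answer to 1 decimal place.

W = 10·Wi·(P80^(-½) − F80^(-½))
W = 10·10.5·(1/√298 − 1/√21081) = 10·10.5·(0.051041) = 5.3593 kWh/t
Power = W × throughput = 5.3593 kWh/t × 2027.9 t/h = 10868.1 kW

P = 10868.1 kW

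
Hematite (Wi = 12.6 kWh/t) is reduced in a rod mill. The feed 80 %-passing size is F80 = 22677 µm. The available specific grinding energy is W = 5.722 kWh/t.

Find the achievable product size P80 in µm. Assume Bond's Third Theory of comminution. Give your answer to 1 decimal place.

P80 = 369.1 µm

W = 10 Wi (P80^-0.5 − F80^-0.5)
1/√P80 = 1/√F80 + W/(10·Wi)
  = 5.7220/(10·12.6) + 1/√22677 = 0.045413 + 0.006641 = 0.052053
P80 = (1/0.052053)² = 19.2111² = 369.07 µm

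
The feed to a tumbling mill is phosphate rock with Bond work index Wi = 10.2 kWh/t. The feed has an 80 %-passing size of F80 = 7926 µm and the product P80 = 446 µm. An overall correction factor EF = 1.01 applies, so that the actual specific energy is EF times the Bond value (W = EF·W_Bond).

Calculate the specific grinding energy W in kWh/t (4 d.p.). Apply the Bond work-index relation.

W = 10·Wi·[P80^(−½) − F80^(−½)]
1/√446 = 0.047351;  1/√7926 = 0.011232
W = 10·10.2·(0.047351 − 0.011232) = 3.6841 kWh/t
Apply correction: 3.6841 × 1.01 = 3.7210 kWh/t

W = 3.7210 kWh/t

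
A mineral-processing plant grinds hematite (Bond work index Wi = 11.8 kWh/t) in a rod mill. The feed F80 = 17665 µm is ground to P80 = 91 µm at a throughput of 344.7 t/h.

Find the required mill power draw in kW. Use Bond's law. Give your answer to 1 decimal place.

P = 3957.8 kW

W = 10 Wi (1/√P80 − 1/√F80)  [Bond]
W = 10·11.8·(1/√91 − 1/√17665) = 10·11.8·(0.097305) = 11.4819 kWh/t
Power = W × throughput = 11.4819 kWh/t × 344.7 t/h = 3957.8 kW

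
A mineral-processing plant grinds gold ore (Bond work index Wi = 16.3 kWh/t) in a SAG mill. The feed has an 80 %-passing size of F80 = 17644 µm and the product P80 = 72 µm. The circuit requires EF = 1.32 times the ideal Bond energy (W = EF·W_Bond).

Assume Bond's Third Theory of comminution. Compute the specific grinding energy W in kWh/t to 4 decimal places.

Bond: W = 10·Wi·(1/√P80 − 1/√F80)
1/√72 = 0.117851;  1/√17644 = 0.007528
W = 10·16.3·(0.117851 − 0.007528) = 17.9826 kWh/t
With EF = 1.32: W = 17.9826·1.32 = 23.7370 kWh/t

W = 23.7370 kWh/t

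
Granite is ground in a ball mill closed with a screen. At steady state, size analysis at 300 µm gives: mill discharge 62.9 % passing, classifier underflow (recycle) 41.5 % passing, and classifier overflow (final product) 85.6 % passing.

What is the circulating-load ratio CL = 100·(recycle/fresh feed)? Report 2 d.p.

CL = 106.07 %

Mass balance on the −300 µm fraction:
(1+r)·d = r·u + o ⇒ r = (o−d)/(d−u)
r = (85.6 − 62.9)/(62.9 − 41.5) = 22.7/21.4 = 1.0607
CL = 100·r = 106.07 %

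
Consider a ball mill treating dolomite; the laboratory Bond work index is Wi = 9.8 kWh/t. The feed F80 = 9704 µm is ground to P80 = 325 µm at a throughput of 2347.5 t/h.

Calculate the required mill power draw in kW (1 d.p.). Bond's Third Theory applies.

P = 10425.8 kW

W = 10·Wi·(P80^(-½) − F80^(-½))
W = 10·9.8·(1/√325 − 1/√9704) = 10·9.8·(0.045319) = 4.4412 kWh/t
Mill draw = 4.4412 × 2347.5 = 10425.8 kW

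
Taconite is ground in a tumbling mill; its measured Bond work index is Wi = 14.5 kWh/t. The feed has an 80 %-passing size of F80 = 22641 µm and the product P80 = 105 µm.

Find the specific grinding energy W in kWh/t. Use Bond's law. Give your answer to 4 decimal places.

W = 10·Wi·(P80^(-½) − F80^(-½))
1/√105 = 0.097590;  1/√22641 = 0.006646
W = 10·14.5·(0.097590 − 0.006646) = 13.1869 kWh/t

W = 13.1869 kWh/t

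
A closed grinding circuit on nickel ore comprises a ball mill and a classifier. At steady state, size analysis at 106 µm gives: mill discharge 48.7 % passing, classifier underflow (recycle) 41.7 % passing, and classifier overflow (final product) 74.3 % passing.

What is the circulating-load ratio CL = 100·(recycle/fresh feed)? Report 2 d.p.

Classifier node, passing 106 µm:
Fd + Rd = Ru + Fo ⇒ R/F = (o−d)/(d−u)
r = (74.3 − 48.7)/(48.7 − 41.7) = 25.6/7.0 = 3.6571
CL = 100·r = 365.71 %

CL = 365.71 %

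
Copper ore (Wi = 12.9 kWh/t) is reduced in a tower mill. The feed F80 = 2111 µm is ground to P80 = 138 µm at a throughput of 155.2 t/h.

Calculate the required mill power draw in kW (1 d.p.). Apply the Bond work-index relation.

P = 1268.5 kW

W_Bond = 10·Wi·(1/√P₈₀ − 1/√F₈₀)
W = 10·12.9·(1/√138 − 1/√2111) = 10·12.9·(0.063361) = 8.1735 kWh/t
P = W·T = 8.1735·155.2 = 1268.5 kW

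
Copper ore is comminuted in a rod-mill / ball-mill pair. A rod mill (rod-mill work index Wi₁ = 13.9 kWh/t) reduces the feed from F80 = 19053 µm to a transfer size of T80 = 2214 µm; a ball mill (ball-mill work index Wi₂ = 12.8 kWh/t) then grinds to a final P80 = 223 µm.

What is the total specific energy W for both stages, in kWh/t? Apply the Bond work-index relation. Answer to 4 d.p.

W = 7.7983 kWh/t

W = 10 Wi (P80^-0.5 − F80^-0.5)
Stage 1 (19053→2214 µm, Wi₁=13.9): W₁ = 10·13.9·(0.021253 − 0.007245) = 1.9471 kWh/t
Stage 2 (2214→223 µm, Wi₂=12.8): W₂ = 10·12.8·(0.066965 − 0.021253) = 5.8512 kWh/t
W = W₁ + W₂ = 1.9471 + 5.8512 = 7.7983 kWh/t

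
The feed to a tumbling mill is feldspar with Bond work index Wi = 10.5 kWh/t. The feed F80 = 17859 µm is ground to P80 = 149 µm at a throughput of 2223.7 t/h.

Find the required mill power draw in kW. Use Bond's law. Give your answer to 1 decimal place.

P = 17380.9 kW

W = 10 Wi (P80^-0.5 − F80^-0.5)
W = 10·10.5·(1/√149 − 1/√17859) = 10·10.5·(0.074440) = 7.8162 kWh/t
P_mill = W·ṁ = 7.8162·2223.7 = 17380.9 kW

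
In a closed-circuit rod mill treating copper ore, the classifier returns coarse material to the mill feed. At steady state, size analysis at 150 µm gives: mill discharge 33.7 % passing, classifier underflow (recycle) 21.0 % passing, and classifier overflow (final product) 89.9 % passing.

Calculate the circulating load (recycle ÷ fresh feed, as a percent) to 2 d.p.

CL = 442.52 %

Mass balance on the −150 µm fraction:
(1+r)·d = r·u + o ⇒ r = (o−d)/(d−u)
r = (89.9 − 33.7)/(33.7 − 21.0) = 56.2/12.7 = 4.4252
CL = 100·r = 442.52 %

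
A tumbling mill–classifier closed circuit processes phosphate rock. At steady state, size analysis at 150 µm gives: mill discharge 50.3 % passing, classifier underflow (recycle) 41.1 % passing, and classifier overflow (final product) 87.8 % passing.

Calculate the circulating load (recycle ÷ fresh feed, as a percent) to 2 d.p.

CL = 407.61 %

Let r = R/F. Size balance at 150 µm:
d + r·d = r·u + o → r(d−u) = o−d
r = (87.8 − 50.3)/(50.3 − 41.1) = 37.5/9.2 = 4.0761
CL = 100·r = 407.61 %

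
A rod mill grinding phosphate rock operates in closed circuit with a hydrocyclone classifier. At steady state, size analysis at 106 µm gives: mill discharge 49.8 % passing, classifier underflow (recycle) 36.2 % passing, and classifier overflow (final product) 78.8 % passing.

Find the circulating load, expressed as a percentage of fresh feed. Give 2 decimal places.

CL = 213.24 %

Mass balance on the −106 µm fraction:
(1+r)·d = r·u + o ⇒ r = (o−d)/(d−u)
r = (78.8 − 49.8)/(49.8 − 36.2) = 29.0/13.6 = 2.1324
CL = 100·r = 213.24 %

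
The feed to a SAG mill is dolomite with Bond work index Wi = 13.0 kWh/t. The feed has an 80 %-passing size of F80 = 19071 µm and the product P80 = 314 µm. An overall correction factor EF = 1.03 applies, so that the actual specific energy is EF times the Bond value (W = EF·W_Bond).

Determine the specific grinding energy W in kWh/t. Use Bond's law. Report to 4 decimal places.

W = 6.5868 kWh/t

W = 10 Wi / √P80 − 10 Wi / √F80
1/√314 = 0.056433;  1/√19071 = 0.007241
W = 10·13.0·(0.056433 − 0.007241) = 6.3950 kWh/t
Corrected W = EF·W_Bond = 1.03·6.3950 = 6.5868 kWh/t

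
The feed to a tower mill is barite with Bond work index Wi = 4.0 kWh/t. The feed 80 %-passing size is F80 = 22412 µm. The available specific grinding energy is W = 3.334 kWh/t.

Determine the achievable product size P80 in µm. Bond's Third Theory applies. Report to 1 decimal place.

P80 = 123.4 µm

W_Bond = 10·Wi·(1/√P₈₀ − 1/√F₈₀)
P80^(−½) = W/(10 Wi) + F80^(−½)
  = 3.3340/(10·4.0) + 1/√22412 = 0.083350 + 0.006680 = 0.090030
P80 = (1/0.090030)² = 11.1074² = 123.38 µm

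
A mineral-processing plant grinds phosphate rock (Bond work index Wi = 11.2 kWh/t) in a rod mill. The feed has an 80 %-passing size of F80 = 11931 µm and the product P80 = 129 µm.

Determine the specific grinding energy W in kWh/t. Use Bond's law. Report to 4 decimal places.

W = 8.8357 kWh/t

W = 10 Wi (1/√P80 − 1/√F80)  [Bond]
1/√129 = 0.088045;  1/√11931 = 0.009155
W = 10·11.2·(0.088045 − 0.009155) = 8.8357 kWh/t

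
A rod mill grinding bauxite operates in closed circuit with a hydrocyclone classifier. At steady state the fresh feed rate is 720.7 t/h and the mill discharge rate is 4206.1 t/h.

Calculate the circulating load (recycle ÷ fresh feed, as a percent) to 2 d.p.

Discharge = new feed + return, hence
R = M − F = 4206.1 − 720.7 = 3485.4 t/h
CL = 100·R/F = 100·3485.4/720.7 = 483.61 %

CL = 483.61 %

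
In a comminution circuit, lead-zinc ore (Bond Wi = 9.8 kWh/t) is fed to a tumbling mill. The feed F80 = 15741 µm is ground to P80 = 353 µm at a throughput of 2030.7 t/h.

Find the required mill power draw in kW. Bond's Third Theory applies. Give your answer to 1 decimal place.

W = 10 Wi (P80^-0.5 − F80^-0.5)
W = 10·9.8·(1/√353 − 1/√15741) = 10·9.8·(0.045254) = 4.4349 kWh/t
P = W·T = 4.4349·2030.7 = 9006.0 kW

P = 9006.0 kW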